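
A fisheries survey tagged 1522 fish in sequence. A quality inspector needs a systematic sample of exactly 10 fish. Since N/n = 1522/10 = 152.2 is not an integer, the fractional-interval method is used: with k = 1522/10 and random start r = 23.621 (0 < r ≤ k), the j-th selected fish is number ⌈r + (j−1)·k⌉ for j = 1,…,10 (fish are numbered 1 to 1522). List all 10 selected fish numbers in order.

j=1: r + 0k = 23.621 → ⌈·⌉ = 24
j=2: r + 1k = 175.821 → ⌈·⌉ = 176
j=3: r + 2k = 328.021 → ⌈·⌉ = 329
j=4: r + 3k = 480.221 → ⌈·⌉ = 481
j=5: r + 4k = 632.421 → ⌈·⌉ = 633
j=6: r + 5k = 784.621 → ⌈·⌉ = 785
j=7: r + 6k = 936.821 → ⌈·⌉ = 937
j=8: r + 7k = 1089.021 → ⌈·⌉ = 1090
j=9: r + 8k = 1241.221 → ⌈·⌉ = 1242
j=10: r + 9k = 1393.421 → ⌈·⌉ = 1394

24, 176, 329, 481, 633, 785, 937, 1090, 1242, 1394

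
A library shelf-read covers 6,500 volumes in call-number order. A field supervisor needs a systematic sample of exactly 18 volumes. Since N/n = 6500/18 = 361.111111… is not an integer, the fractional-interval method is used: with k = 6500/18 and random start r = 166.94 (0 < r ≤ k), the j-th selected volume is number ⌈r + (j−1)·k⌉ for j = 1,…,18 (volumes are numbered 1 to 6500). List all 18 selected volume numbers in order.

j=1: r + 0k = 166.94 → ⌈·⌉ = 167
j=2: r + 1k = 528.051111… → ⌈·⌉ = 529
j=3: r + 2k = 889.162222… → ⌈·⌉ = 890
j=4: r + 3k = 1250.273333… → ⌈·⌉ = 1251
j=5: r + 4k = 1611.384444… → ⌈·⌉ = 1612
j=6: r + 5k = 1972.495555… → ⌈·⌉ = 1973
j=7: r + 6k = 2333.606666… → ⌈·⌉ = 2334
j=8: r + 7k = 2694.717777… → ⌈·⌉ = 2695
j=9: r + 8k = 3055.828888… → ⌈·⌉ = 3056
j=10: r + 9k = 3416.94 → ⌈·⌉ = 3417
j=11: r + 10k = 3778.051111… → ⌈·⌉ = 3779
j=12: r + 11k = 4139.162222… → ⌈·⌉ = 4140
j=13: r + 12k = 4500.273333… → ⌈·⌉ = 4501
j=14: r + 13k = 4861.384444… → ⌈·⌉ = 4862
j=15: r + 14k = 5222.495555… → ⌈·⌉ = 5223
j=16: r + 15k = 5583.606666… → ⌈·⌉ = 5584
j=17: r + 16k = 5944.717777… → ⌈·⌉ = 5945
j=18: r + 17k = 6305.828888… → ⌈·⌉ = 6306

167, 529, 890, 1251, 1612, 1973, 2334, 2695, 3056, 3417, 3779, 4140, 4501, 4862, 5223, 5584, 5945, 6306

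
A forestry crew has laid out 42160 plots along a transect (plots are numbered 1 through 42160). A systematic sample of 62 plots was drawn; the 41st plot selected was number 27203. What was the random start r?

k = 42160/62 = 680
r = 27203 − (41−1)×680 = 27203 − 27200 = 3

3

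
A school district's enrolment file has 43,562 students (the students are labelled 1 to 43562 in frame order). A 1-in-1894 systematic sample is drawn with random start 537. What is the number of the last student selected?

42205

k = 1894
23rd selection = r + (23−1)·k = 537 + 22×1894 = 537 + 41668 = 42205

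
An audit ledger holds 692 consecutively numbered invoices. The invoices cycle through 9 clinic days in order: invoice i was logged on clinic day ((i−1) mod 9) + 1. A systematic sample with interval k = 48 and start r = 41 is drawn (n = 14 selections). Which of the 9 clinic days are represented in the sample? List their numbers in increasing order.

2, 5, 8

Consecutive selections differ by k = 48, so their clinic day numbers differ by 48 mod 9 = 3.
gcd(48, 9) = 3, so the sample visits 9/3 = 3 distinct residues mod 9.
Start 41 is clinic day 5; the clinic days hit are 2, 5, 8.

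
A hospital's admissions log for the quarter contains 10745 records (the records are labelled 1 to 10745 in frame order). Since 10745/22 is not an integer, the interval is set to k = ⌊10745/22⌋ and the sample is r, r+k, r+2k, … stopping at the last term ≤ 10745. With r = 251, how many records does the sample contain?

22

k = ⌊10745/22⌋ = 488
Achieved size = ⌊(10745 − 251)/488⌋ + 1 = ⌊10494/488⌋ + 1 = 21 + 1 = 22
(last selection: 251 + 21×488 = 10499 ≤ 10745; next would be 10987 > 10745)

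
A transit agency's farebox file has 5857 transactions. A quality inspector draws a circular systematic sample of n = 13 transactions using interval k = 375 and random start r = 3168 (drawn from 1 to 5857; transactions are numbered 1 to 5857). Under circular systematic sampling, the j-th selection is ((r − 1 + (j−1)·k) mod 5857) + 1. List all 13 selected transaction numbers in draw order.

Selection 1: 3168
Selection 2: 3168 + 375 = 3543
Selection 3: 3543 + 375 = 3918
Selection 4: 3918 + 375 = 4293
Selection 5: 4293 + 375 = 4668
Selection 6: 4668 + 375 = 5043
Selection 7: 5043 + 375 = 5418
Selection 8: 5418 + 375 = 5793
Selection 9: 5793 + 375 = 6168 → 6168 − 5857 = 311
Selection 10: 311 + 375 = 686
Selection 11: 686 + 375 = 1061
Selection 12: 1061 + 375 = 1436
Selection 13: 1436 + 375 = 1811

3168, 3543, 3918, 4293, 4668, 5043, 5418, 5793, 311, 686, 1061, 1436, 1811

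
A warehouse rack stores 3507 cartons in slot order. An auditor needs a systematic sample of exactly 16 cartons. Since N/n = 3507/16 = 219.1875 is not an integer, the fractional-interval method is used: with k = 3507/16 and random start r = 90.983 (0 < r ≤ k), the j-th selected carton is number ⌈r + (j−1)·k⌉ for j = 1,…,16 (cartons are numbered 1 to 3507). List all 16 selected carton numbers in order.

j=1: r + 0k = 90.983 → ⌈·⌉ = 91
j=2: r + 1k = 310.1705 → ⌈·⌉ = 311
j=3: r + 2k = 529.358 → ⌈·⌉ = 530
j=4: r + 3k = 748.5455 → ⌈·⌉ = 749
j=5: r + 4k = 967.733 → ⌈·⌉ = 968
j=6: r + 5k = 1186.9205 → ⌈·⌉ = 1187
j=7: r + 6k = 1406.108 → ⌈·⌉ = 1407
j=8: r + 7k = 1625.2955 → ⌈·⌉ = 1626
j=9: r + 8k = 1844.483 → ⌈·⌉ = 1845
j=10: r + 9k = 2063.6705 → ⌈·⌉ = 2064
j=11: r + 10k = 2282.858 → ⌈·⌉ = 2283
j=12: r + 11k = 2502.0455 → ⌈·⌉ = 2503
j=13: r + 12k = 2721.233 → ⌈·⌉ = 2722
j=14: r + 13k = 2940.4205 → ⌈·⌉ = 2941
j=15: r + 14k = 3159.608 → ⌈·⌉ = 3160
j=16: r + 15k = 3378.7955 → ⌈·⌉ = 3379

91, 311, 530, 749, 968, 1187, 1407, 1626, 1845, 2064, 2283, 2503, 2722, 2941, 3160, 3379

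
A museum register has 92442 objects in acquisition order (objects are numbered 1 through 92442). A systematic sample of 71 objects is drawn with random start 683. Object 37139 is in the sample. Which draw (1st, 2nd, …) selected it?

29

k = 92442/71 = 1302
position = (37139 − 683)/1302 + 1 = 36456/1302 + 1 = 28 + 1 = 29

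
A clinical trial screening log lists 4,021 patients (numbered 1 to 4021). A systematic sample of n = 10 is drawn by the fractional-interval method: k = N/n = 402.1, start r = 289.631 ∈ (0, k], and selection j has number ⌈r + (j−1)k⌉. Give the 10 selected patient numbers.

290, 692, 1094, 1496, 1899, 2301, 2703, 3105, 3507, 3909

j=1: r + 0k = 289.631 → ⌈·⌉ = 290
j=2: r + 1k = 691.731 → ⌈·⌉ = 692
j=3: r + 2k = 1093.831 → ⌈·⌉ = 1094
j=4: r + 3k = 1495.931 → ⌈·⌉ = 1496
j=5: r + 4k = 1898.031 → ⌈·⌉ = 1899
j=6: r + 5k = 2300.131 → ⌈·⌉ = 2301
j=7: r + 6k = 2702.231 → ⌈·⌉ = 2703
j=8: r + 7k = 3104.331 → ⌈·⌉ = 3105
j=9: r + 8k = 3506.431 → ⌈·⌉ = 3507
j=10: r + 9k = 3908.531 → ⌈·⌉ = 3909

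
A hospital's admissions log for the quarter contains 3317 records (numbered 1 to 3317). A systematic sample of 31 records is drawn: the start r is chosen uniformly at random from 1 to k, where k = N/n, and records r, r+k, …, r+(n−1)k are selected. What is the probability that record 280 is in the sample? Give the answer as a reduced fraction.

k = 3317/31 = 107.
Record 280 is selected iff r ≡ 280 (mod 107); exactly one such r in {1,…,107}.
Inclusion probability = 1/107.

1/107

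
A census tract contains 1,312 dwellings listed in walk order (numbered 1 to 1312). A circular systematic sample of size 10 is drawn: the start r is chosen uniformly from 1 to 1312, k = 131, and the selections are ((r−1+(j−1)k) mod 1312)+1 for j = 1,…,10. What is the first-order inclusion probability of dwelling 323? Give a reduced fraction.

For each position j, as r ranges over 1…1312 the j-th selection hits every dwelling exactly once, so dwelling 323 is selected for exactly 10 of the 1312 starts.
Inclusion probability = 10/1312 = 5/656.

5/656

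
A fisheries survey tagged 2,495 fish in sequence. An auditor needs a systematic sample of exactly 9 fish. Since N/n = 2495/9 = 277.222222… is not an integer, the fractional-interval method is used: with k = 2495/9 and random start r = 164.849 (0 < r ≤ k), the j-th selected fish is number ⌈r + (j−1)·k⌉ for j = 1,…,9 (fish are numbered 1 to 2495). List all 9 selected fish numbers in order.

j=1: r + 0k = 164.849 → ⌈·⌉ = 165
j=2: r + 1k = 442.071222… → ⌈·⌉ = 443
j=3: r + 2k = 719.293444… → ⌈·⌉ = 720
j=4: r + 3k = 996.515666… → ⌈·⌉ = 997
j=5: r + 4k = 1273.737888… → ⌈·⌉ = 1274
j=6: r + 5k = 1550.960111… → ⌈·⌉ = 1551
j=7: r + 6k = 1828.182333… → ⌈·⌉ = 1829
j=8: r + 7k = 2105.404555… → ⌈·⌉ = 2106
j=9: r + 8k = 2382.626777… → ⌈·⌉ = 2383

165, 443, 720, 997, 1274, 1551, 1829, 2106, 2383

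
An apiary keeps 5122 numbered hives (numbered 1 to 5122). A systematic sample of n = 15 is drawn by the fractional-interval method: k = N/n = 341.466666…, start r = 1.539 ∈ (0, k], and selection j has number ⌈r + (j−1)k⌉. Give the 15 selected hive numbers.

2, 344, 685, 1026, 1368, 1709, 2051, 2392, 2734, 3075, 3417, 3758, 4100, 4441, 4783

j=1: r + 0k = 1.539 → ⌈·⌉ = 2
j=2: r + 1k = 343.005666… → ⌈·⌉ = 344
j=3: r + 2k = 684.472333… → ⌈·⌉ = 685
j=4: r + 3k = 1025.939 → ⌈·⌉ = 1026
j=5: r + 4k = 1367.405666… → ⌈·⌉ = 1368
j=6: r + 5k = 1708.872333… → ⌈·⌉ = 1709
j=7: r + 6k = 2050.339 → ⌈·⌉ = 2051
j=8: r + 7k = 2391.805666… → ⌈·⌉ = 2392
j=9: r + 8k = 2733.272333… → ⌈·⌉ = 2734
j=10: r + 9k = 3074.739 → ⌈·⌉ = 3075
j=11: r + 10k = 3416.205666… → ⌈·⌉ = 3417
j=12: r + 11k = 3757.672333… → ⌈·⌉ = 3758
j=13: r + 12k = 4099.139 → ⌈·⌉ = 4100
j=14: r + 13k = 4440.605666… → ⌈·⌉ = 4441
j=15: r + 14k = 4782.072333… → ⌈·⌉ = 4783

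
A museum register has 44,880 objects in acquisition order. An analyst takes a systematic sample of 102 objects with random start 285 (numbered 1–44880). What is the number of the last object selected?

k = 44880/102 = 440
102nd selection = r + (102−1)·k = 285 + 101×440 = 285 + 44440 = 44725

44725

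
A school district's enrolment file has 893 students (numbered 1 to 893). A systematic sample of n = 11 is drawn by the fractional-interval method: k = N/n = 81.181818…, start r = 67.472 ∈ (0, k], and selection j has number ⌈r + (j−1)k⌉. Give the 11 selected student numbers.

j=1: r + 0k = 67.472 → ⌈·⌉ = 68
j=2: r + 1k = 148.653818… → ⌈·⌉ = 149
j=3: r + 2k = 229.835636… → ⌈·⌉ = 230
j=4: r + 3k = 311.017454… → ⌈·⌉ = 312
j=5: r + 4k = 392.199272… → ⌈·⌉ = 393
j=6: r + 5k = 473.381090… → ⌈·⌉ = 474
j=7: r + 6k = 554.562909… → ⌈·⌉ = 555
j=8: r + 7k = 635.744727… → ⌈·⌉ = 636
j=9: r + 8k = 716.926545… → ⌈·⌉ = 717
j=10: r + 9k = 798.108363… → ⌈·⌉ = 799
j=11: r + 10k = 879.290181… → ⌈·⌉ = 880

68, 149, 230, 312, 393, 474, 555, 636, 717, 799, 880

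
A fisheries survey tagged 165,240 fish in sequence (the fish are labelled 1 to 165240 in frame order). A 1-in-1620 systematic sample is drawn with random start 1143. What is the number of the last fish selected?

164763

k = 1620
102nd selection = r + (102−1)·k = 1143 + 101×1620 = 1143 + 163620 = 164763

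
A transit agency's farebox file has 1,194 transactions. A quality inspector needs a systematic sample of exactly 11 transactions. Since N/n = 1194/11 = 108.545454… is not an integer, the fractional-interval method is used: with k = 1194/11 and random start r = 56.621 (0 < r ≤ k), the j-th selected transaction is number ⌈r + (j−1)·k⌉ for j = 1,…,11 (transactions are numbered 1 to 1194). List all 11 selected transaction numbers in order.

j=1: r + 0k = 56.621 → ⌈·⌉ = 57
j=2: r + 1k = 165.166454… → ⌈·⌉ = 166
j=3: r + 2k = 273.711909… → ⌈·⌉ = 274
j=4: r + 3k = 382.257363… → ⌈·⌉ = 383
j=5: r + 4k = 490.802818… → ⌈·⌉ = 491
j=6: r + 5k = 599.348272… → ⌈·⌉ = 600
j=7: r + 6k = 707.893727… → ⌈·⌉ = 708
j=8: r + 7k = 816.439181… → ⌈·⌉ = 817
j=9: r + 8k = 924.984636… → ⌈·⌉ = 925
j=10: r + 9k = 1033.530090… → ⌈·⌉ = 1034
j=11: r + 10k = 1142.075545… → ⌈·⌉ = 1143

57, 166, 274, 383, 491, 600, 708, 817, 925, 1034, 1143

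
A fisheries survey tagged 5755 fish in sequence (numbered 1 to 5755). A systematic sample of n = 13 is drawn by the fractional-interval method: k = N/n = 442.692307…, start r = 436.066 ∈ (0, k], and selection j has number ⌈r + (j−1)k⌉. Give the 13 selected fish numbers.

437, 879, 1322, 1765, 2207, 2650, 3093, 3535, 3978, 4421, 4863, 5306, 5749

j=1: r + 0k = 436.066 → ⌈·⌉ = 437
j=2: r + 1k = 878.758307… → ⌈·⌉ = 879
j=3: r + 2k = 1321.450615… → ⌈·⌉ = 1322
j=4: r + 3k = 1764.142923… → ⌈·⌉ = 1765
j=5: r + 4k = 2206.835230… → ⌈·⌉ = 2207
j=6: r + 5k = 2649.527538… → ⌈·⌉ = 2650
j=7: r + 6k = 3092.219846… → ⌈·⌉ = 3093
j=8: r + 7k = 3534.912153… → ⌈·⌉ = 3535
j=9: r + 8k = 3977.604461… → ⌈·⌉ = 3978
j=10: r + 9k = 4420.296769… → ⌈·⌉ = 4421
j=11: r + 10k = 4862.989076… → ⌈·⌉ = 4863
j=12: r + 11k = 5305.681384… → ⌈·⌉ = 5306
j=13: r + 12k = 5748.373692… → ⌈·⌉ = 5749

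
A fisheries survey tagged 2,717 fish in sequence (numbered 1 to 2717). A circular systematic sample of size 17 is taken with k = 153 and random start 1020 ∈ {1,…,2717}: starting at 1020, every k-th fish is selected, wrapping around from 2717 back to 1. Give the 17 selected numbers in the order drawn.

Selection 1: 1020
Selection 2: 1020 + 153 = 1173
Selection 3: 1173 + 153 = 1326
Selection 4: 1326 + 153 = 1479
Selection 5: 1479 + 153 = 1632
Selection 6: 1632 + 153 = 1785
Selection 7: 1785 + 153 = 1938
Selection 8: 1938 + 153 = 2091
Selection 9: 2091 + 153 = 2244
Selection 10: 2244 + 153 = 2397
Selection 11: 2397 + 153 = 2550
Selection 12: 2550 + 153 = 2703
Selection 13: 2703 + 153 = 2856 → 2856 − 2717 = 139
Selection 14: 139 + 153 = 292
Selection 15: 292 + 153 = 445
Selection 16: 445 + 153 = 598
Selection 17: 598 + 153 = 751

1020, 1173, 1326, 1479, 1632, 1785, 1938, 2091, 2244, 2397, 2550, 2703, 139, 292, 445, 598, 751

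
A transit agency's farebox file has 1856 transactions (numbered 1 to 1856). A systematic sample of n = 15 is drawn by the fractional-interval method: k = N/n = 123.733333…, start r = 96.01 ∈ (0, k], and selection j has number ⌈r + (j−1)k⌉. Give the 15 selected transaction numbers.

97, 220, 344, 468, 591, 715, 839, 963, 1086, 1210, 1334, 1458, 1581, 1705, 1829

j=1: r + 0k = 96.01 → ⌈·⌉ = 97
j=2: r + 1k = 219.743333… → ⌈·⌉ = 220
j=3: r + 2k = 343.476666… → ⌈·⌉ = 344
j=4: r + 3k = 467.21 → ⌈·⌉ = 468
j=5: r + 4k = 590.943333… → ⌈·⌉ = 591
j=6: r + 5k = 714.676666… → ⌈·⌉ = 715
j=7: r + 6k = 838.41 → ⌈·⌉ = 839
j=8: r + 7k = 962.143333… → ⌈·⌉ = 963
j=9: r + 8k = 1085.876666… → ⌈·⌉ = 1086
j=10: r + 9k = 1209.61 → ⌈·⌉ = 1210
j=11: r + 10k = 1333.343333… → ⌈·⌉ = 1334
j=12: r + 11k = 1457.076666… → ⌈·⌉ = 1458
j=13: r + 12k = 1580.81 → ⌈·⌉ = 1581
j=14: r + 13k = 1704.543333… → ⌈·⌉ = 1705
j=15: r + 14k = 1828.276666… → ⌈·⌉ = 1829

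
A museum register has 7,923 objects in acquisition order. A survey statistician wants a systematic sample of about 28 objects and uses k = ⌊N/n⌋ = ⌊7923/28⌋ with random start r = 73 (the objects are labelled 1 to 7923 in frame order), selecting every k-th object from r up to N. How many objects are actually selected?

28

k = ⌊7923/28⌋ = 282
Achieved size = ⌊(7923 − 73)/282⌋ + 1 = ⌊7850/282⌋ + 1 = 27 + 1 = 28
(last selection: 73 + 27×282 = 7687 ≤ 7923; next would be 7969 > 7923)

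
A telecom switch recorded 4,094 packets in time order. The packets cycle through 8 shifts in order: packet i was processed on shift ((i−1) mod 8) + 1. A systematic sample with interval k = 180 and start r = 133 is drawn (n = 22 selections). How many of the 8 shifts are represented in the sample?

Consecutive selections differ by k = 180, so their shift numbers differ by 180 mod 8 = 4.
gcd(180, 8) = 4, so the sample visits 8/4 = 2 distinct residues mod 8.
Start 133 is shift 5; the shifts hit are 1, 5.

2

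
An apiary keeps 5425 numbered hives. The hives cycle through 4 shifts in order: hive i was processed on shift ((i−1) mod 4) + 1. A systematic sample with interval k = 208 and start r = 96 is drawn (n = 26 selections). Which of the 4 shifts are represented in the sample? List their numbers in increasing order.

Consecutive selections differ by k = 208, so their shift numbers differ by 208 mod 4 = 0.
gcd(208, 4) = 4, so the sample visits 4/4 = 1 distinct residues mod 4.
Start 96 is shift 4; the shifts hit are 4.

4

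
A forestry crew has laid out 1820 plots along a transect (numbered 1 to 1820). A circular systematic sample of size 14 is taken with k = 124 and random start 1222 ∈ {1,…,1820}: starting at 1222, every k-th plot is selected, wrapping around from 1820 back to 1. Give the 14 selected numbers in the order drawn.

Selection 1: 1222
Selection 2: 1222 + 124 = 1346
Selection 3: 1346 + 124 = 1470
Selection 4: 1470 + 124 = 1594
Selection 5: 1594 + 124 = 1718
Selection 6: 1718 + 124 = 1842 → 1842 − 1820 = 22
Selection 7: 22 + 124 = 146
Selection 8: 146 + 124 = 270
Selection 9: 270 + 124 = 394
Selection 10: 394 + 124 = 518
Selection 11: 518 + 124 = 642
Selection 12: 642 + 124 = 766
Selection 13: 766 + 124 = 890
Selection 14: 890 + 124 = 1014

1222, 1346, 1470, 1594, 1718, 22, 146, 270, 394, 518, 642, 766, 890, 1014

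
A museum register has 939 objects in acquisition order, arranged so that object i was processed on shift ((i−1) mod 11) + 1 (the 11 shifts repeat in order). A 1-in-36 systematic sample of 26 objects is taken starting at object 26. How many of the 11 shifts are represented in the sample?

11

Consecutive selections differ by k = 36, so their shift numbers differ by 36 mod 11 = 3.
gcd(36, 11) = 1, so the sample visits 11/1 = 11 distinct residues mod 11.
Start 26 is shift 4; the shifts hit are 1, 2, 3, 4, 5, 6, 7, 8, 9, 10, 11.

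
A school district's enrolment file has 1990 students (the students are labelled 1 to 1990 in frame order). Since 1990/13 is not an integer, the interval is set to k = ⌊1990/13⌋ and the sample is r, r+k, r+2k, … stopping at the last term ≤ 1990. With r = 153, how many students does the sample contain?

k = ⌊1990/13⌋ = 153
Achieved size = ⌊(1990 − 153)/153⌋ + 1 = ⌊1837/153⌋ + 1 = 12 + 1 = 13
(last selection: 153 + 12×153 = 1989 ≤ 1990; next would be 2142 > 1990)

13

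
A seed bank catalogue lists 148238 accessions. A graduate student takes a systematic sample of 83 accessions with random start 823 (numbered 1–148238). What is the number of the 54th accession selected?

95481

k = 148238/83 = 1786
54th selection = r + (54−1)·k = 823 + 53×1786 = 823 + 94658 = 95481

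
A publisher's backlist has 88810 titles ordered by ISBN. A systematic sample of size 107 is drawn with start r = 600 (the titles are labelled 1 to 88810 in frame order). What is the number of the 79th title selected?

65340

k = 88810/107 = 830
79th selection = r + (79−1)·k = 600 + 78×830 = 600 + 64740 = 65340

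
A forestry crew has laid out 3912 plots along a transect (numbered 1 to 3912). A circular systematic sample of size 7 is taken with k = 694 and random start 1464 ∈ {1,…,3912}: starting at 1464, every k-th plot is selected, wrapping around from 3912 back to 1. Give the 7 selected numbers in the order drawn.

1464, 2158, 2852, 3546, 328, 1022, 1716

Selection 1: 1464
Selection 2: 1464 + 694 = 2158
Selection 3: 2158 + 694 = 2852
Selection 4: 2852 + 694 = 3546
Selection 5: 3546 + 694 = 4240 → 4240 − 3912 = 328
Selection 6: 328 + 694 = 1022
Selection 7: 1022 + 694 = 1716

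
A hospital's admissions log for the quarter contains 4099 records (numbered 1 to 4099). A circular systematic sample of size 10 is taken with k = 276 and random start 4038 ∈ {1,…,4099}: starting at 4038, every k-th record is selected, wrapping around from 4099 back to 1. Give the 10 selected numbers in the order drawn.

4038, 215, 491, 767, 1043, 1319, 1595, 1871, 2147, 2423

Selection 1: 4038
Selection 2: 4038 + 276 = 4314 → 4314 − 4099 = 215
Selection 3: 215 + 276 = 491
Selection 4: 491 + 276 = 767
Selection 5: 767 + 276 = 1043
Selection 6: 1043 + 276 = 1319
Selection 7: 1319 + 276 = 1595
Selection 8: 1595 + 276 = 1871
Selection 9: 1871 + 276 = 2147
Selection 10: 2147 + 276 = 2423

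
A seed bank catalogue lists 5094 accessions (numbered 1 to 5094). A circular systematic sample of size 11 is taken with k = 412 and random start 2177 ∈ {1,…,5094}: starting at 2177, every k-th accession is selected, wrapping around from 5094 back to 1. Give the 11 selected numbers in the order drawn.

Selection 1: 2177
Selection 2: 2177 + 412 = 2589
Selection 3: 2589 + 412 = 3001
Selection 4: 3001 + 412 = 3413
Selection 5: 3413 + 412 = 3825
Selection 6: 3825 + 412 = 4237
Selection 7: 4237 + 412 = 4649
Selection 8: 4649 + 412 = 5061
Selection 9: 5061 + 412 = 5473 → 5473 − 5094 = 379
Selection 10: 379 + 412 = 791
Selection 11: 791 + 412 = 1203

2177, 2589, 3001, 3413, 3825, 4237, 4649, 5061, 379, 791, 1203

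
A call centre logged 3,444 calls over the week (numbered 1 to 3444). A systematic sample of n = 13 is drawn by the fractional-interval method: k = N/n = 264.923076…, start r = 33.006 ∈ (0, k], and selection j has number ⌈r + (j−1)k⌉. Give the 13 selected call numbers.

34, 298, 563, 828, 1093, 1358, 1623, 1888, 2153, 2418, 2683, 2948, 3213

j=1: r + 0k = 33.006 → ⌈·⌉ = 34
j=2: r + 1k = 297.929076… → ⌈·⌉ = 298
j=3: r + 2k = 562.852153… → ⌈·⌉ = 563
j=4: r + 3k = 827.775230… → ⌈·⌉ = 828
j=5: r + 4k = 1092.698307… → ⌈·⌉ = 1093
j=6: r + 5k = 1357.621384… → ⌈·⌉ = 1358
j=7: r + 6k = 1622.544461… → ⌈·⌉ = 1623
j=8: r + 7k = 1887.467538… → ⌈·⌉ = 1888
j=9: r + 8k = 2152.390615… → ⌈·⌉ = 2153
j=10: r + 9k = 2417.313692… → ⌈·⌉ = 2418
j=11: r + 10k = 2682.236769… → ⌈·⌉ = 2683
j=12: r + 11k = 2947.159846… → ⌈·⌉ = 2948
j=13: r + 12k = 3212.082923… → ⌈·⌉ = 3213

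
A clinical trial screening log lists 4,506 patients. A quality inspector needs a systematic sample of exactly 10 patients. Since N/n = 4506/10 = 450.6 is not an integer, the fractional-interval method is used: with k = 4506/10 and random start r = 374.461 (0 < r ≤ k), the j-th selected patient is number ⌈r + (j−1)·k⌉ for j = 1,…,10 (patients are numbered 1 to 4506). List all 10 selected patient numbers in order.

j=1: r + 0k = 374.461 → ⌈·⌉ = 375
j=2: r + 1k = 825.061 → ⌈·⌉ = 826
j=3: r + 2k = 1275.661 → ⌈·⌉ = 1276
j=4: r + 3k = 1726.261 → ⌈·⌉ = 1727
j=5: r + 4k = 2176.861 → ⌈·⌉ = 2177
j=6: r + 5k = 2627.461 → ⌈·⌉ = 2628
j=7: r + 6k = 3078.061 → ⌈·⌉ = 3079
j=8: r + 7k = 3528.661 → ⌈·⌉ = 3529
j=9: r + 8k = 3979.261 → ⌈·⌉ = 3980
j=10: r + 9k = 4429.861 → ⌈·⌉ = 4430

375, 826, 1276, 1727, 2177, 2628, 3079, 3529, 3980, 4430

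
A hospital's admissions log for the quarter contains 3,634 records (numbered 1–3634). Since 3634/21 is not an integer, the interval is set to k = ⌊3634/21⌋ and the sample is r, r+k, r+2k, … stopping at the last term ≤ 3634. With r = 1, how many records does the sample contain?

22

k = ⌊3634/21⌋ = 173
Achieved size = ⌊(3634 − 1)/173⌋ + 1 = ⌊3633/173⌋ + 1 = 21 + 1 = 22
(last selection: 1 + 21×173 = 3634 ≤ 3634; next would be 3807 > 3634)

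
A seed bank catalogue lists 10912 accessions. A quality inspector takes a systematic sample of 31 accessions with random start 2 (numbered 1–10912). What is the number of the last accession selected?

10562

k = 10912/31 = 352
31st selection = r + (31−1)·k = 2 + 30×352 = 2 + 10560 = 10562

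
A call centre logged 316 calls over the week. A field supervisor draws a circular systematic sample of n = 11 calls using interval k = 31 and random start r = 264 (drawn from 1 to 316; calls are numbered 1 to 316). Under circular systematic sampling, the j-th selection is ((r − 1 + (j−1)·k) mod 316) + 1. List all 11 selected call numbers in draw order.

264, 295, 10, 41, 72, 103, 134, 165, 196, 227, 258

Selection 1: 264
Selection 2: 264 + 31 = 295
Selection 3: 295 + 31 = 326 → 326 − 316 = 10
Selection 4: 10 + 31 = 41
Selection 5: 41 + 31 = 72
Selection 6: 72 + 31 = 103
Selection 7: 103 + 31 = 134
Selection 8: 134 + 31 = 165
Selection 9: 165 + 31 = 196
Selection 10: 196 + 31 = 227
Selection 11: 227 + 31 = 258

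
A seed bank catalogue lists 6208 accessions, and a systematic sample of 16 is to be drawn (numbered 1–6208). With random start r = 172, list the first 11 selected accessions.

k = N/n = 6208/16 = 388
accession 1: 172
accession 2: 172 + 388 = 560
accession 3: 560 + 388 = 948
accession 4: 948 + 388 = 1336
accession 5: 1336 + 388 = 1724
accession 6: 1724 + 388 = 2112
accession 7: 2112 + 388 = 2500
accession 8: 2500 + 388 = 2888
accession 9: 2888 + 388 = 3276
accession 10: 3276 + 388 = 3664
accession 11: 3664 + 388 = 4052

172, 560, 948, 1336, 1724, 2112, 2500, 2888, 3276, 3664, 4052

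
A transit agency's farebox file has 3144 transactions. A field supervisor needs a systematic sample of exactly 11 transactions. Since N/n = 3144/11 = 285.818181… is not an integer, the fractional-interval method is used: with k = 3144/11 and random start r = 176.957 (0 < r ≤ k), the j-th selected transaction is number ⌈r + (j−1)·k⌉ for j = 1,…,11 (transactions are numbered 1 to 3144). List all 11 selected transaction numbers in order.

177, 463, 749, 1035, 1321, 1607, 1892, 2178, 2464, 2750, 3036

j=1: r + 0k = 176.957 → ⌈·⌉ = 177
j=2: r + 1k = 462.775181… → ⌈·⌉ = 463
j=3: r + 2k = 748.593363… → ⌈·⌉ = 749
j=4: r + 3k = 1034.411545… → ⌈·⌉ = 1035
j=5: r + 4k = 1320.229727… → ⌈·⌉ = 1321
j=6: r + 5k = 1606.047909… → ⌈·⌉ = 1607
j=7: r + 6k = 1891.866090… → ⌈·⌉ = 1892
j=8: r + 7k = 2177.684272… → ⌈·⌉ = 2178
j=9: r + 8k = 2463.502454… → ⌈·⌉ = 2464
j=10: r + 9k = 2749.320636… → ⌈·⌉ = 2750
j=11: r + 10k = 3035.138818… → ⌈·⌉ = 3036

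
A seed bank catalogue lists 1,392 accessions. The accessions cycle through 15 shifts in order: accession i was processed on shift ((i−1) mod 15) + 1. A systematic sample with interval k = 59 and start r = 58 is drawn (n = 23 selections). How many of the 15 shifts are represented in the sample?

15

Consecutive selections differ by k = 59, so their shift numbers differ by 59 mod 15 = 14.
gcd(59, 15) = 1, so the sample visits 15/1 = 15 distinct residues mod 15.
Start 58 is shift 13; the shifts hit are 1, 2, 3, 4, 5, 6, 7, 8, 9, 10, 11, 12, 13, 14, 15.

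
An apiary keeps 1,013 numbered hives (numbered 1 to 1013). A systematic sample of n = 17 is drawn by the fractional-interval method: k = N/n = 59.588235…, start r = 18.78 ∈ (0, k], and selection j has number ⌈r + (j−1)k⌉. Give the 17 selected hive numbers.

19, 79, 138, 198, 258, 317, 377, 436, 496, 556, 615, 675, 734, 794, 854, 913, 973

j=1: r + 0k = 18.78 → ⌈·⌉ = 19
j=2: r + 1k = 78.368235… → ⌈·⌉ = 79
j=3: r + 2k = 137.956470… → ⌈·⌉ = 138
j=4: r + 3k = 197.544705… → ⌈·⌉ = 198
j=5: r + 4k = 257.132941… → ⌈·⌉ = 258
j=6: r + 5k = 316.721176… → ⌈·⌉ = 317
j=7: r + 6k = 376.309411… → ⌈·⌉ = 377
j=8: r + 7k = 435.897647… → ⌈·⌉ = 436
j=9: r + 8k = 495.485882… → ⌈·⌉ = 496
j=10: r + 9k = 555.074117… → ⌈·⌉ = 556
j=11: r + 10k = 614.662352… → ⌈·⌉ = 615
j=12: r + 11k = 674.250588… → ⌈·⌉ = 675
j=13: r + 12k = 733.838823… → ⌈·⌉ = 734
j=14: r + 13k = 793.427058… → ⌈·⌉ = 794
j=15: r + 14k = 853.015294… → ⌈·⌉ = 854
j=16: r + 15k = 912.603529… → ⌈·⌉ = 913
j=17: r + 16k = 972.191764… → ⌈·⌉ = 973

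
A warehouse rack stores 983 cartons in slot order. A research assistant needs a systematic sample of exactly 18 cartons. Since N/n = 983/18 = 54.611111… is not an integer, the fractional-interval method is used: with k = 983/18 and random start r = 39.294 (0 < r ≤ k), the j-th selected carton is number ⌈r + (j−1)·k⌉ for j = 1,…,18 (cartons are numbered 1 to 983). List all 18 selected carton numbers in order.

40, 94, 149, 204, 258, 313, 367, 422, 477, 531, 586, 641, 695, 750, 804, 859, 914, 968

j=1: r + 0k = 39.294 → ⌈·⌉ = 40
j=2: r + 1k = 93.905111… → ⌈·⌉ = 94
j=3: r + 2k = 148.516222… → ⌈·⌉ = 149
j=4: r + 3k = 203.127333… → ⌈·⌉ = 204
j=5: r + 4k = 257.738444… → ⌈·⌉ = 258
j=6: r + 5k = 312.349555… → ⌈·⌉ = 313
j=7: r + 6k = 366.960666… → ⌈·⌉ = 367
j=8: r + 7k = 421.571777… → ⌈·⌉ = 422
j=9: r + 8k = 476.182888… → ⌈·⌉ = 477
j=10: r + 9k = 530.794 → ⌈·⌉ = 531
j=11: r + 10k = 585.405111… → ⌈·⌉ = 586
j=12: r + 11k = 640.016222… → ⌈·⌉ = 641
j=13: r + 12k = 694.627333… → ⌈·⌉ = 695
j=14: r + 13k = 749.238444… → ⌈·⌉ = 750
j=15: r + 14k = 803.849555… → ⌈·⌉ = 804
j=16: r + 15k = 858.460666… → ⌈·⌉ = 859
j=17: r + 16k = 913.071777… → ⌈·⌉ = 914
j=18: r + 17k = 967.682888… → ⌈·⌉ = 968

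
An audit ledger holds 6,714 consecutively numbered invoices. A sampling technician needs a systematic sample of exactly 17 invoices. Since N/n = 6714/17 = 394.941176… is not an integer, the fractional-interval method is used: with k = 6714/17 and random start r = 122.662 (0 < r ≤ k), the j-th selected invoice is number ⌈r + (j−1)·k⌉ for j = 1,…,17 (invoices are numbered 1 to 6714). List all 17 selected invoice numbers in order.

j=1: r + 0k = 122.662 → ⌈·⌉ = 123
j=2: r + 1k = 517.603176… → ⌈·⌉ = 518
j=3: r + 2k = 912.544352… → ⌈·⌉ = 913
j=4: r + 3k = 1307.485529… → ⌈·⌉ = 1308
j=5: r + 4k = 1702.426705… → ⌈·⌉ = 1703
j=6: r + 5k = 2097.367882… → ⌈·⌉ = 2098
j=7: r + 6k = 2492.309058… → ⌈·⌉ = 2493
j=8: r + 7k = 2887.250235… → ⌈·⌉ = 2888
j=9: r + 8k = 3282.191411… → ⌈·⌉ = 3283
j=10: r + 9k = 3677.132588… → ⌈·⌉ = 3678
j=11: r + 10k = 4072.073764… → ⌈·⌉ = 4073
j=12: r + 11k = 4467.014941… → ⌈·⌉ = 4468
j=13: r + 12k = 4861.956117… → ⌈·⌉ = 4862
j=14: r + 13k = 5256.897294… → ⌈·⌉ = 5257
j=15: r + 14k = 5651.838470… → ⌈·⌉ = 5652
j=16: r + 15k = 6046.779647… → ⌈·⌉ = 6047
j=17: r + 16k = 6441.720823… → ⌈·⌉ = 6442

123, 518, 913, 1308, 1703, 2098, 2493, 2888, 3283, 3678, 4073, 4468, 4862, 5257, 5652, 6047, 6442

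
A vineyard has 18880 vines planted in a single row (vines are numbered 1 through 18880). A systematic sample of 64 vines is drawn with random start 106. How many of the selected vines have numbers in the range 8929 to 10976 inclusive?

7

k = 18880/64 = 295
First selection ≥ 8929: 106 + ⌈(8929−106)/295⌉·295 = 106 + 30×295 = 8956
Last selection ≤ 10976: 106 + ⌊(10976−106)/295⌋·295 = 106 + 36×295 = 10726
Count = 36 − 30 + 1 = 7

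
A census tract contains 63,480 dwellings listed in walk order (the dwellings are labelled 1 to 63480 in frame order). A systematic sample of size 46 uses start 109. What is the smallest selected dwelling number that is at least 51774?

k = 63480/46 = 1380
Steps past start: ⌈(51774 − 109)/1380⌉ = ⌈51665/1380⌉ = 38
Selected dwelling: 109 + 38×1380 = 52549

52549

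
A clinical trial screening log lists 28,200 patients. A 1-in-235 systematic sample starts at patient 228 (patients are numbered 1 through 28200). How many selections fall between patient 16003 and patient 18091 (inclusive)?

k = 235
First selection ≥ 16003: 228 + ⌈(16003−228)/235⌉·235 = 228 + 68×235 = 16208
Last selection ≤ 18091: 228 + ⌊(18091−228)/235⌋·235 = 228 + 76×235 = 18088
Count = 76 − 68 + 1 = 9

9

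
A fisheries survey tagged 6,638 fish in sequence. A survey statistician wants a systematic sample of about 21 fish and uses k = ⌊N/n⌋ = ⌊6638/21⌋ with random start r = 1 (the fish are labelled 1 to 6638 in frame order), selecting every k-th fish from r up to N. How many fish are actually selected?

k = ⌊6638/21⌋ = 316
Achieved size = ⌊(6638 − 1)/316⌋ + 1 = ⌊6637/316⌋ + 1 = 21 + 1 = 22
(last selection: 1 + 21×316 = 6637 ≤ 6638; next would be 6953 > 6638)

22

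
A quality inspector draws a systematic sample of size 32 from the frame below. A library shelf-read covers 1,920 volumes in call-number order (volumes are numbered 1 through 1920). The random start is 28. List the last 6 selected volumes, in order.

1588, 1648, 1708, 1768, 1828, 1888

k = N/n = 1920/32 = 60
27th selection = 28 + 26×60 = 1588
28th: 1588 + 60 = 1648
29th: 1648 + 60 = 1708
30th: 1708 + 60 = 1768
31st: 1768 + 60 = 1828
32nd: 1828 + 60 = 1888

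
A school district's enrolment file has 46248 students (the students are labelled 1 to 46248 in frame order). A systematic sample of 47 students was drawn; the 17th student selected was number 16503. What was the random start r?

k = 46248/47 = 984
r = 16503 − (17−1)×984 = 16503 − 15744 = 759

759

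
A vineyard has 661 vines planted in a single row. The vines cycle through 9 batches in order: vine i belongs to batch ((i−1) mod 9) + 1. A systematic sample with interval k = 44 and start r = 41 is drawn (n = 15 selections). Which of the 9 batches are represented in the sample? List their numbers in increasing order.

1, 2, 3, 4, 5, 6, 7, 8, 9

Consecutive selections differ by k = 44, so their batch numbers differ by 44 mod 9 = 8.
gcd(44, 9) = 1, so the sample visits 9/1 = 9 distinct residues mod 9.
Start 41 is batch 5; the batches hit are 1, 2, 3, 4, 5, 6, 7, 8, 9.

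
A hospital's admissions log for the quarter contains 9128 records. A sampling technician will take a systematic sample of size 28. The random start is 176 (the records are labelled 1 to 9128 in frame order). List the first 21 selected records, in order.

176, 502, 828, 1154, 1480, 1806, 2132, 2458, 2784, 3110, 3436, 3762, 4088, 4414, 4740, 5066, 5392, 5718, 6044, 6370, 6696

k = N/n = 9128/28 = 326
record 1: 176
record 2: 176 + 326 = 502
record 3: 502 + 326 = 828
record 4: 828 + 326 = 1154
record 5: 1154 + 326 = 1480
record 6: 1480 + 326 = 1806
record 7: 1806 + 326 = 2132
record 8: 2132 + 326 = 2458
record 9: 2458 + 326 = 2784
record 10: 2784 + 326 = 3110
record 11: 3110 + 326 = 3436
record 12: 3436 + 326 = 3762
record 13: 3762 + 326 = 4088
record 14: 4088 + 326 = 4414
record 15: 4414 + 326 = 4740
record 16: 4740 + 326 = 5066
record 17: 5066 + 326 = 5392
record 18: 5392 + 326 = 5718
record 19: 5718 + 326 = 6044
record 20: 6044 + 326 = 6370
record 21: 6370 + 326 = 6696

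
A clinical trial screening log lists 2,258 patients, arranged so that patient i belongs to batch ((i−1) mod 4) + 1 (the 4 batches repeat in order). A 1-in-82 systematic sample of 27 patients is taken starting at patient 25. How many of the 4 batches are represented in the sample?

Consecutive selections differ by k = 82, so their batch numbers differ by 82 mod 4 = 2.
gcd(82, 4) = 2, so the sample visits 4/2 = 2 distinct residues mod 4.
Start 25 is batch 1; the batches hit are 1, 3.

2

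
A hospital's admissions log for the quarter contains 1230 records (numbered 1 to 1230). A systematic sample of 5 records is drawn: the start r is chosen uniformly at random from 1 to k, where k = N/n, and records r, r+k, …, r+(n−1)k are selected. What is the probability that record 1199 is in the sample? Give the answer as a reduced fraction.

k = 1230/5 = 246.
Record 1199 is selected iff r ≡ 1199 (mod 246); exactly one such r in {1,…,246}.
Inclusion probability = 1/246.

1/246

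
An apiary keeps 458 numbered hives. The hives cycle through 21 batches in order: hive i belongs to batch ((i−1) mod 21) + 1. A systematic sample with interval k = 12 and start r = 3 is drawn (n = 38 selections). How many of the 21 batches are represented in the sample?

Consecutive selections differ by k = 12, so their batch numbers differ by 12 mod 21 = 12.
gcd(12, 21) = 3, so the sample visits 21/3 = 7 distinct residues mod 21.
Start 3 is batch 3; the batches hit are 3, 6, 9, 12, 15, 18, 21.

7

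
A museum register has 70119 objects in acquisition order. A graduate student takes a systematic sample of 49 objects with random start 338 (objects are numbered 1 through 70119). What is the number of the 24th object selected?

33251

k = 70119/49 = 1431
24th selection = r + (24−1)·k = 338 + 23×1431 = 338 + 32913 = 33251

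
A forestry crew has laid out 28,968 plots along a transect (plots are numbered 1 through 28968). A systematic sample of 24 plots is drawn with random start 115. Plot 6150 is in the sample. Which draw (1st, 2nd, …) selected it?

6

k = 28968/24 = 1207
position = (6150 − 115)/1207 + 1 = 6035/1207 + 1 = 5 + 1 = 6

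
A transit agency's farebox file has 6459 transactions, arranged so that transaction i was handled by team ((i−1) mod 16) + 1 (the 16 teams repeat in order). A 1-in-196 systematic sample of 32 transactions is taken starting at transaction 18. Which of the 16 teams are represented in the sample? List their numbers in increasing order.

2, 6, 10, 14

Consecutive selections differ by k = 196, so their team numbers differ by 196 mod 16 = 4.
gcd(196, 16) = 4, so the sample visits 16/4 = 4 distinct residues mod 16.
Start 18 is team 2; the teams hit are 2, 6, 10, 14.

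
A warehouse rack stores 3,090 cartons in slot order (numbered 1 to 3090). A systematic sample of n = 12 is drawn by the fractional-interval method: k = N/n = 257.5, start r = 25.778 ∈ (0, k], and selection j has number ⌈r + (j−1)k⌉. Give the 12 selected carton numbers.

j=1: r + 0k = 25.778 → ⌈·⌉ = 26
j=2: r + 1k = 283.278 → ⌈·⌉ = 284
j=3: r + 2k = 540.778 → ⌈·⌉ = 541
j=4: r + 3k = 798.278 → ⌈·⌉ = 799
j=5: r + 4k = 1055.778 → ⌈·⌉ = 1056
j=6: r + 5k = 1313.278 → ⌈·⌉ = 1314
j=7: r + 6k = 1570.778 → ⌈·⌉ = 1571
j=8: r + 7k = 1828.278 → ⌈·⌉ = 1829
j=9: r + 8k = 2085.778 → ⌈·⌉ = 2086
j=10: r + 9k = 2343.278 → ⌈·⌉ = 2344
j=11: r + 10k = 2600.778 → ⌈·⌉ = 2601
j=12: r + 11k = 2858.278 → ⌈·⌉ = 2859

26, 284, 541, 799, 1056, 1314, 1571, 1829, 2086, 2344, 2601, 2859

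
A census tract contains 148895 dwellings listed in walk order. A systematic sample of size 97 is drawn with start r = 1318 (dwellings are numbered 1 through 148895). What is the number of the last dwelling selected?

148678

k = 148895/97 = 1535
97th selection = r + (97−1)·k = 1318 + 96×1535 = 1318 + 147360 = 148678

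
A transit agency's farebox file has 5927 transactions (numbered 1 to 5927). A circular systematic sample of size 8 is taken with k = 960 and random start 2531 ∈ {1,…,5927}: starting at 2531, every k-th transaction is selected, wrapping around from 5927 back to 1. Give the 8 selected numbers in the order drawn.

2531, 3491, 4451, 5411, 444, 1404, 2364, 3324

Selection 1: 2531
Selection 2: 2531 + 960 = 3491
Selection 3: 3491 + 960 = 4451
Selection 4: 4451 + 960 = 5411
Selection 5: 5411 + 960 = 6371 → 6371 − 5927 = 444
Selection 6: 444 + 960 = 1404
Selection 7: 1404 + 960 = 2364
Selection 8: 2364 + 960 = 3324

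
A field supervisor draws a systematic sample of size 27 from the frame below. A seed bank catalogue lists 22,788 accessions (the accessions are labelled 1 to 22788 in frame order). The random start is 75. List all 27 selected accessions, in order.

k = N/n = 22788/27 = 844
accession 1: 75
accession 2: 75 + 844 = 919
accession 3: 919 + 844 = 1763
accession 4: 1763 + 844 = 2607
accession 5: 2607 + 844 = 3451
accession 6: 3451 + 844 = 4295
accession 7: 4295 + 844 = 5139
accession 8: 5139 + 844 = 5983
accession 9: 5983 + 844 = 6827
accession 10: 6827 + 844 = 7671
accession 11: 7671 + 844 = 8515
accession 12: 8515 + 844 = 9359
accession 13: 9359 + 844 = 10203
accession 14: 10203 + 844 = 11047
accession 15: 11047 + 844 = 11891
accession 16: 11891 + 844 = 12735
accession 17: 12735 + 844 = 13579
accession 18: 13579 + 844 = 14423
accession 19: 14423 + 844 = 15267
accession 20: 15267 + 844 = 16111
accession 21: 16111 + 844 = 16955
accession 22: 16955 + 844 = 17799
accession 23: 17799 + 844 = 18643
accession 24: 18643 + 844 = 19487
accession 25: 19487 + 844 = 20331
accession 26: 20331 + 844 = 21175
accession 27: 21175 + 844 = 22019

75, 919, 1763, 2607, 3451, 4295, 5139, 5983, 6827, 7671, 8515, 9359, 10203, 11047, 11891, 12735, 13579, 14423, 15267, 16111, 16955, 17799, 18643, 19487, 20331, 21175, 22019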